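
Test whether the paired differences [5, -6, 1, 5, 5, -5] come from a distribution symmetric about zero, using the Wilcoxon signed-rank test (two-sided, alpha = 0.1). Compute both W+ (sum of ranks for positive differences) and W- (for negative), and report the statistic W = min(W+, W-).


Step 1: Drop any zero differences (none here) and take |d_i|.
|d| = [5, 6, 1, 5, 5, 5]
Step 2: Midrank |d_i| (ties get averaged ranks).
ranks: |5|->3.5, |6|->6, |1|->1, |5|->3.5, |5|->3.5, |5|->3.5
Step 3: Attach original signs; sum ranks with positive sign and with negative sign.
W+ = 3.5 + 1 + 3.5 + 3.5 = 11.5
W- = 6 + 3.5 = 9.5
(Check: W+ + W- = 21 should equal n(n+1)/2 = 21.)
Step 4: Test statistic W = min(W+, W-) = 9.5.
Step 5: Ties in |d|, so use the tie-corrected normal approximation.
        E[W] = n(n+1)/4 = 6*7/4 = 10.5.
        Tie groups: |d|=5 (t=4); sum(t^3 - t) = 60.
        Var[W] = n(n+1)(2n+1)/24 - sum(t^3-t)/48 = 546/24 - 60/48 = 21.5.
        z = (W - E[W]) / sqrt(Var[W]) = (9.5 - 10.5) / 4.6368 = -0.2157.
        Two-sided p = 2*Phi(z) = 0.829248.
Step 6: alpha = 0.1. fail to reject H0.

W+ = 11.5, W- = 9.5, W = min = 9.5, p = 0.829248, fail to reject H0.


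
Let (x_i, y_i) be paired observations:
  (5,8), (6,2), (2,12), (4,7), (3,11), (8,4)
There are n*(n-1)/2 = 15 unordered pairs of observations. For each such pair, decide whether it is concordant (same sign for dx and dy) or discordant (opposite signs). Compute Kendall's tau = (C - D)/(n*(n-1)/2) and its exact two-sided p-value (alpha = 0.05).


Step 1: Enumerate the 15 unordered pairs (i,j) with i<j and classify each by sign(x_j-x_i) * sign(y_j-y_i).
  (1,2):dx=+1,dy=-6->D; (1,3):dx=-3,dy=+4->D; (1,4):dx=-1,dy=-1->C; (1,5):dx=-2,dy=+3->D
  (1,6):dx=+3,dy=-4->D; (2,3):dx=-4,dy=+10->D; (2,4):dx=-2,dy=+5->D; (2,5):dx=-3,dy=+9->D
  (2,6):dx=+2,dy=+2->C; (3,4):dx=+2,dy=-5->D; (3,5):dx=+1,dy=-1->D; (3,6):dx=+6,dy=-8->D
  (4,5):dx=-1,dy=+4->D; (4,6):dx=+4,dy=-3->D; (5,6):dx=+5,dy=-7->D
Step 2: C = 2, D = 13, total pairs = 15.
Step 3: tau = (C - D)/(n(n-1)/2) = (2 - 13)/15 = -0.733333.
Step 4: Exact two-sided p-value (enumerate n! = 720 permutations of y under H0): p = 0.055556.
Step 5: alpha = 0.05. fail to reject H0.

tau_b = -0.7333 (C=2, D=13), p = 0.055556, fail to reject H0.


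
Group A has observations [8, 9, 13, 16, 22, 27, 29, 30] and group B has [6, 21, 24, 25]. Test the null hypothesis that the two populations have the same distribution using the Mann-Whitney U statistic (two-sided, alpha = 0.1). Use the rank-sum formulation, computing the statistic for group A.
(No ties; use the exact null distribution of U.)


Step 1: Combine and sort all 12 observations; assign midranks.
sorted (value, group): (6,Y), (8,X), (9,X), (13,X), (16,X), (21,Y), (22,X), (24,Y), (25,Y), (27,X), (29,X), (30,X)
ranks: 6->1, 8->2, 9->3, 13->4, 16->5, 21->6, 22->7, 24->8, 25->9, 27->10, 29->11, 30->12
Step 2: Rank sum for X: R1 = 2 + 3 + 4 + 5 + 7 + 10 + 11 + 12 = 54.
Step 3: U_X = R1 - n1(n1+1)/2 = 54 - 8*9/2 = 54 - 36 = 18.
       U_Y = n1*n2 - U_X = 32 - 18 = 14.
Step 4: No ties, so the exact null distribution of U (based on enumerating the C(12,8) = 495 equally likely rank assignments) gives the two-sided p-value.
Step 5: p-value = 0.808081; compare to alpha = 0.1. fail to reject H0.

U_X = 18, p = 0.808081, fail to reject H0 at alpha = 0.1.


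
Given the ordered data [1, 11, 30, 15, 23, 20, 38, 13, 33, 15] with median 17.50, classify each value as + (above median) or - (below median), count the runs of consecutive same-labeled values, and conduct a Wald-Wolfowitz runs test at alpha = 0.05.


Step 1: Compute median = 17.50; label A = above, B = below.
Labels in order: BBABAAABAB  (n_A = 5, n_B = 5)
Step 2: Count runs R = 7.
Step 3: Under H0 (random ordering), E[R] = 2*n_A*n_B/(n_A+n_B) + 1 = 2*5*5/10 + 1 = 6.0000.
        Var[R] = 2*n_A*n_B*(2*n_A*n_B - n_A - n_B) / ((n_A+n_B)^2 * (n_A+n_B-1)) = 2000/900 = 2.2222.
        SD[R] = 1.4907.
Step 4: Continuity-corrected z = (R - 0.5 - E[R]) / SD[R] = (7 - 0.5 - 6.0000) / 1.4907 = 0.3354.
Step 5: Two-sided p-value via normal approximation = 2*(1 - Phi(|z|)) = 0.737316.
Step 6: alpha = 0.05. fail to reject H0.

R = 7, z = 0.3354, p = 0.737316, fail to reject H0.


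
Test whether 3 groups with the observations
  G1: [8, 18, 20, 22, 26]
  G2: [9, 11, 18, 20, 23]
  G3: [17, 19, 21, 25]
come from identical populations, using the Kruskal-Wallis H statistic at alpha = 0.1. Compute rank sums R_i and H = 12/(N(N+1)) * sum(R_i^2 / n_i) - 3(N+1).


Step 1: Combine all N = 14 observations and assign midranks.
sorted (value, group, rank): (8,G1,1), (9,G2,2), (11,G2,3), (17,G3,4), (18,G1,5.5), (18,G2,5.5), (19,G3,7), (20,G1,8.5), (20,G2,8.5), (21,G3,10), (22,G1,11), (23,G2,12), (25,G3,13), (26,G1,14)
Step 2: Sum ranks within each group.
R_1 = 40 (n_1 = 5)
R_2 = 31 (n_2 = 5)
R_3 = 34 (n_3 = 4)
Step 3: H = 12/(N(N+1)) * sum(R_i^2/n_i) - 3(N+1)
     = 12/(14*15) * (40^2/5 + 31^2/5 + 34^2/4) - 3*15
     = 0.057143 * 801.2 - 45
     = 0.782857.
Step 4: Ties present; correction factor C = 1 - 12/(14^3 - 14) = 0.995604. Corrected H = 0.782857 / 0.995604 = 0.786313.
Step 5: Under H0, H ~ chi^2(2); p-value = 0.674923.
Step 6: alpha = 0.1. fail to reject H0.

H = 0.7863, df = 2, p = 0.674923, fail to reject H0.


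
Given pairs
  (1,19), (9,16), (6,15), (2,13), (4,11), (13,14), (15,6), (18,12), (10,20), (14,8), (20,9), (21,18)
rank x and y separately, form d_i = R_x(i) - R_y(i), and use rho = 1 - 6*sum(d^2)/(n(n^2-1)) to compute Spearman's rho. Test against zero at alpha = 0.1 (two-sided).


Step 1: Rank x and y separately (midranks; no ties here).
rank(x): 1->1, 9->5, 6->4, 2->2, 4->3, 13->7, 15->9, 18->10, 10->6, 14->8, 20->11, 21->12
rank(y): 19->11, 16->9, 15->8, 13->6, 11->4, 14->7, 6->1, 12->5, 20->12, 8->2, 9->3, 18->10
Step 2: d_i = R_x(i) - R_y(i); compute d_i^2.
  (1-11)^2=100, (5-9)^2=16, (4-8)^2=16, (2-6)^2=16, (3-4)^2=1, (7-7)^2=0, (9-1)^2=64, (10-5)^2=25, (6-12)^2=36, (8-2)^2=36, (11-3)^2=64, (12-10)^2=4
sum(d^2) = 378.
Step 3: rho = 1 - 6*378 / (12*(12^2 - 1)) = 1 - 2268/1716 = -0.321678.
Step 4: Under H0, t = rho * sqrt((n-2)/(1-rho^2)) = -1.0743 ~ t(10).
Step 5: Two-sided p-value from the t-distribution with 10 df = 0.307910.
Step 6: alpha = 0.1. fail to reject H0.

rho = -0.3217, p = 0.307910, fail to reject H0 at alpha = 0.1.


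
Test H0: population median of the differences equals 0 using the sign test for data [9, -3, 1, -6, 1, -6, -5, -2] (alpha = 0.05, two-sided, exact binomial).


Step 1: Discard zero differences. Original n = 8; n_eff = number of nonzero differences = 8.
Nonzero differences (with sign): +9, -3, +1, -6, +1, -6, -5, -2
Step 2: Count signs: positive = 3, negative = 5.
Step 3: Under H0: P(positive) = 0.5, so the number of positives S ~ Bin(8, 0.5).
Step 4: Two-sided exact p-value = sum of Bin(8,0.5) probabilities at or below the observed probability = 0.726562.
Step 5: alpha = 0.05. fail to reject H0.

n_eff = 8, pos = 3, neg = 5, p = 0.726562, fail to reject H0.


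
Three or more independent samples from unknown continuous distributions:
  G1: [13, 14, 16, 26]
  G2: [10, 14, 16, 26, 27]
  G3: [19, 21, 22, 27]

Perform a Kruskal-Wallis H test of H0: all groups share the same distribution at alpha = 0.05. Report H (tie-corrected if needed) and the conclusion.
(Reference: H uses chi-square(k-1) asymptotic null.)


Step 1: Combine all N = 13 observations and assign midranks.
sorted (value, group, rank): (10,G2,1), (13,G1,2), (14,G1,3.5), (14,G2,3.5), (16,G1,5.5), (16,G2,5.5), (19,G3,7), (21,G3,8), (22,G3,9), (26,G1,10.5), (26,G2,10.5), (27,G2,12.5), (27,G3,12.5)
Step 2: Sum ranks within each group.
R_1 = 21.5 (n_1 = 4)
R_2 = 33 (n_2 = 5)
R_3 = 36.5 (n_3 = 4)
Step 3: H = 12/(N(N+1)) * sum(R_i^2/n_i) - 3(N+1)
     = 12/(13*14) * (21.5^2/4 + 33^2/5 + 36.5^2/4) - 3*14
     = 0.065934 * 666.425 - 42
     = 1.940110.
Step 4: Ties present; correction factor C = 1 - 24/(13^3 - 13) = 0.989011. Corrected H = 1.940110 / 0.989011 = 1.961667.
Step 5: Under H0, H ~ chi^2(2); p-value = 0.374998.
Step 6: alpha = 0.05. fail to reject H0.

H = 1.9617, df = 2, p = 0.374998, fail to reject H0.


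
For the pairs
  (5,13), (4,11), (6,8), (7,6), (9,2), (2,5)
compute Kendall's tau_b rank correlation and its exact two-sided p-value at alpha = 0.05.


Step 1: Enumerate the 15 unordered pairs (i,j) with i<j and classify each by sign(x_j-x_i) * sign(y_j-y_i).
  (1,2):dx=-1,dy=-2->C; (1,3):dx=+1,dy=-5->D; (1,4):dx=+2,dy=-7->D; (1,5):dx=+4,dy=-11->D
  (1,6):dx=-3,dy=-8->C; (2,3):dx=+2,dy=-3->D; (2,4):dx=+3,dy=-5->D; (2,5):dx=+5,dy=-9->D
  (2,6):dx=-2,dy=-6->C; (3,4):dx=+1,dy=-2->D; (3,5):dx=+3,dy=-6->D; (3,6):dx=-4,dy=-3->C
  (4,5):dx=+2,dy=-4->D; (4,6):dx=-5,dy=-1->C; (5,6):dx=-7,dy=+3->D
Step 2: C = 5, D = 10, total pairs = 15.
Step 3: tau = (C - D)/(n(n-1)/2) = (5 - 10)/15 = -0.333333.
Step 4: Exact two-sided p-value (enumerate n! = 720 permutations of y under H0): p = 0.469444.
Step 5: alpha = 0.05. fail to reject H0.

tau_b = -0.3333 (C=5, D=10), p = 0.469444, fail to reject H0.


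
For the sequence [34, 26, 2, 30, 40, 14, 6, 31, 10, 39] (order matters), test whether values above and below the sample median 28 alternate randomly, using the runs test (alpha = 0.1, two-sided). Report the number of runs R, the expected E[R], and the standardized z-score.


Step 1: Compute median = 28; label A = above, B = below.
Labels in order: ABBAABBABA  (n_A = 5, n_B = 5)
Step 2: Count runs R = 7.
Step 3: Under H0 (random ordering), E[R] = 2*n_A*n_B/(n_A+n_B) + 1 = 2*5*5/10 + 1 = 6.0000.
        Var[R] = 2*n_A*n_B*(2*n_A*n_B - n_A - n_B) / ((n_A+n_B)^2 * (n_A+n_B-1)) = 2000/900 = 2.2222.
        SD[R] = 1.4907.
Step 4: Continuity-corrected z = (R - 0.5 - E[R]) / SD[R] = (7 - 0.5 - 6.0000) / 1.4907 = 0.3354.
Step 5: Two-sided p-value via normal approximation = 2*(1 - Phi(|z|)) = 0.737316.
Step 6: alpha = 0.1. fail to reject H0.

R = 7, z = 0.3354, p = 0.737316, fail to reject H0.


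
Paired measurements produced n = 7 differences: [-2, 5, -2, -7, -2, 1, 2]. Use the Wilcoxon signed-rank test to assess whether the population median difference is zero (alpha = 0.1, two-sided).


Step 1: Drop any zero differences (none here) and take |d_i|.
|d| = [2, 5, 2, 7, 2, 1, 2]
Step 2: Midrank |d_i| (ties get averaged ranks).
ranks: |2|->3.5, |5|->6, |2|->3.5, |7|->7, |2|->3.5, |1|->1, |2|->3.5
Step 3: Attach original signs; sum ranks with positive sign and with negative sign.
W+ = 6 + 1 + 3.5 = 10.5
W- = 3.5 + 3.5 + 7 + 3.5 = 17.5
(Check: W+ + W- = 28 should equal n(n+1)/2 = 28.)
Step 4: Test statistic W = min(W+, W-) = 10.5.
Step 5: Ties in |d|, so use the tie-corrected normal approximation.
        E[W] = n(n+1)/4 = 7*8/4 = 14.
        Tie groups: |d|=2 (t=4); sum(t^3 - t) = 60.
        Var[W] = n(n+1)(2n+1)/24 - sum(t^3-t)/48 = 840/24 - 60/48 = 33.75.
        z = (W - E[W]) / sqrt(Var[W]) = (10.5 - 14) / 5.8095 = -0.6025.
        Two-sided p = 2*Phi(z) = 0.546865.
Step 6: alpha = 0.1. fail to reject H0.

W+ = 10.5, W- = 17.5, W = min = 10.5, p = 0.546865, fail to reject H0.


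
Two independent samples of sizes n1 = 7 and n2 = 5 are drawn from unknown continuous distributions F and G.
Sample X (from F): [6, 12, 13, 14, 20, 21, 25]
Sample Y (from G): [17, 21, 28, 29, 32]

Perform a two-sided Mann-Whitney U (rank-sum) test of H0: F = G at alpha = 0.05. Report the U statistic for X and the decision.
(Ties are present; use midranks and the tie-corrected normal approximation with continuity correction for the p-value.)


Step 1: Combine and sort all 12 observations; assign midranks.
sorted (value, group): (6,X), (12,X), (13,X), (14,X), (17,Y), (20,X), (21,X), (21,Y), (25,X), (28,Y), (29,Y), (32,Y)
ranks: 6->1, 12->2, 13->3, 14->4, 17->5, 20->6, 21->7.5, 21->7.5, 25->9, 28->10, 29->11, 32->12
Step 2: Rank sum for X: R1 = 1 + 2 + 3 + 4 + 6 + 7.5 + 9 = 32.5.
Step 3: U_X = R1 - n1(n1+1)/2 = 32.5 - 7*8/2 = 32.5 - 28 = 4.5.
       U_Y = n1*n2 - U_X = 35 - 4.5 = 30.5.
Step 4: Ties are present, so use the tie-corrected normal approximation (with continuity correction) for the p-value.
Step 5: p-value = 0.041997; compare to alpha = 0.05. reject H0.

U_X = 4.5, p = 0.041997, reject H0 at alpha = 0.05.


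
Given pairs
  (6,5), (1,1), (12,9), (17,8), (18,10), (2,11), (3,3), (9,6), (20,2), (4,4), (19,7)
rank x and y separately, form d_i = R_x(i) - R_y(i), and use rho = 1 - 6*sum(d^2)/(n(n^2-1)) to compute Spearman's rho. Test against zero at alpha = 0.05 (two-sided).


Step 1: Rank x and y separately (midranks; no ties here).
rank(x): 6->5, 1->1, 12->7, 17->8, 18->9, 2->2, 3->3, 9->6, 20->11, 4->4, 19->10
rank(y): 5->5, 1->1, 9->9, 8->8, 10->10, 11->11, 3->3, 6->6, 2->2, 4->4, 7->7
Step 2: d_i = R_x(i) - R_y(i); compute d_i^2.
  (5-5)^2=0, (1-1)^2=0, (7-9)^2=4, (8-8)^2=0, (9-10)^2=1, (2-11)^2=81, (3-3)^2=0, (6-6)^2=0, (11-2)^2=81, (4-4)^2=0, (10-7)^2=9
sum(d^2) = 176.
Step 3: rho = 1 - 6*176 / (11*(11^2 - 1)) = 1 - 1056/1320 = 0.200000.
Step 4: Under H0, t = rho * sqrt((n-2)/(1-rho^2)) = 0.6124 ~ t(9).
Step 5: Two-sided p-value from the t-distribution with 9 df = 0.555445.
Step 6: alpha = 0.05. fail to reject H0.

rho = 0.2000, p = 0.555445, fail to reject H0 at alpha = 0.05.


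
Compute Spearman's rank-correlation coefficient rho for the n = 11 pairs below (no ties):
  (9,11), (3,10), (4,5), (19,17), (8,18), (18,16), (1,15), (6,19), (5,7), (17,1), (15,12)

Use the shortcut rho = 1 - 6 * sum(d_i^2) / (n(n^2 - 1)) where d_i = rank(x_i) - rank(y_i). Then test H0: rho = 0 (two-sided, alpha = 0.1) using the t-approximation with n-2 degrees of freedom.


Step 1: Rank x and y separately (midranks; no ties here).
rank(x): 9->7, 3->2, 4->3, 19->11, 8->6, 18->10, 1->1, 6->5, 5->4, 17->9, 15->8
rank(y): 11->5, 10->4, 5->2, 17->9, 18->10, 16->8, 15->7, 19->11, 7->3, 1->1, 12->6
Step 2: d_i = R_x(i) - R_y(i); compute d_i^2.
  (7-5)^2=4, (2-4)^2=4, (3-2)^2=1, (11-9)^2=4, (6-10)^2=16, (10-8)^2=4, (1-7)^2=36, (5-11)^2=36, (4-3)^2=1, (9-1)^2=64, (8-6)^2=4
sum(d^2) = 174.
Step 3: rho = 1 - 6*174 / (11*(11^2 - 1)) = 1 - 1044/1320 = 0.209091.
Step 4: Under H0, t = rho * sqrt((n-2)/(1-rho^2)) = 0.6415 ~ t(9).
Step 5: Two-sided p-value from the t-distribution with 9 df = 0.537221.
Step 6: alpha = 0.1. fail to reject H0.

rho = 0.2091, p = 0.537221, fail to reject H0 at alpha = 0.1.


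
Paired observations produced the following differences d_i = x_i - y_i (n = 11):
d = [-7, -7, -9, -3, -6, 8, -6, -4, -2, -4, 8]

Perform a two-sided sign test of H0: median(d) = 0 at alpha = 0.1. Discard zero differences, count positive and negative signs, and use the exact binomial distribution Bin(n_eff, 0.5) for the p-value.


Step 1: Discard zero differences. Original n = 11; n_eff = number of nonzero differences = 11.
Nonzero differences (with sign): -7, -7, -9, -3, -6, +8, -6, -4, -2, -4, +8
Step 2: Count signs: positive = 2, negative = 9.
Step 3: Under H0: P(positive) = 0.5, so the number of positives S ~ Bin(11, 0.5).
Step 4: Two-sided exact p-value = sum of Bin(11,0.5) probabilities at or below the observed probability = 0.065430.
Step 5: alpha = 0.1. reject H0.

n_eff = 11, pos = 2, neg = 9, p = 0.065430, reject H0.


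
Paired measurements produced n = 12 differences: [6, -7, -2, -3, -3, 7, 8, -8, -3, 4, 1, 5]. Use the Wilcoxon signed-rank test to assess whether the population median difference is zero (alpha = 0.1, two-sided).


Step 1: Drop any zero differences (none here) and take |d_i|.
|d| = [6, 7, 2, 3, 3, 7, 8, 8, 3, 4, 1, 5]
Step 2: Midrank |d_i| (ties get averaged ranks).
ranks: |6|->8, |7|->9.5, |2|->2, |3|->4, |3|->4, |7|->9.5, |8|->11.5, |8|->11.5, |3|->4, |4|->6, |1|->1, |5|->7
Step 3: Attach original signs; sum ranks with positive sign and with negative sign.
W+ = 8 + 9.5 + 11.5 + 6 + 1 + 7 = 43
W- = 9.5 + 2 + 4 + 4 + 11.5 + 4 = 35
(Check: W+ + W- = 78 should equal n(n+1)/2 = 78.)
Step 4: Test statistic W = min(W+, W-) = 35.
Step 5: Ties in |d|, so use the tie-corrected normal approximation.
        E[W] = n(n+1)/4 = 12*13/4 = 39.
        Tie groups: |d|=3 (t=3), |d|=7 (t=2), |d|=8 (t=2); sum(t^3 - t) = 36.
        Var[W] = n(n+1)(2n+1)/24 - sum(t^3-t)/48 = 3900/24 - 36/48 = 161.75.
        z = (W - E[W]) / sqrt(Var[W]) = (35 - 39) / 12.7181 = -0.3145.
        Two-sided p = 2*Phi(z) = 0.753132.
Step 6: alpha = 0.1. fail to reject H0.

W+ = 43, W- = 35, W = min = 35, p = 0.753132, fail to reject H0.


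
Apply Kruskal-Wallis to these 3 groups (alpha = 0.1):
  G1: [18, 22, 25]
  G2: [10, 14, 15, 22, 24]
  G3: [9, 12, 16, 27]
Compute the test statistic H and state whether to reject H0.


Step 1: Combine all N = 12 observations and assign midranks.
sorted (value, group, rank): (9,G3,1), (10,G2,2), (12,G3,3), (14,G2,4), (15,G2,5), (16,G3,6), (18,G1,7), (22,G1,8.5), (22,G2,8.5), (24,G2,10), (25,G1,11), (27,G3,12)
Step 2: Sum ranks within each group.
R_1 = 26.5 (n_1 = 3)
R_2 = 29.5 (n_2 = 5)
R_3 = 22 (n_3 = 4)
Step 3: H = 12/(N(N+1)) * sum(R_i^2/n_i) - 3(N+1)
     = 12/(12*13) * (26.5^2/3 + 29.5^2/5 + 22^2/4) - 3*13
     = 0.076923 * 529.133 - 39
     = 1.702564.
Step 4: Ties present; correction factor C = 1 - 6/(12^3 - 12) = 0.996503. Corrected H = 1.702564 / 0.996503 = 1.708538.
Step 5: Under H0, H ~ chi^2(2); p-value = 0.425594.
Step 6: alpha = 0.1. fail to reject H0.

H = 1.7085, df = 2, p = 0.425594, fail to reject H0.


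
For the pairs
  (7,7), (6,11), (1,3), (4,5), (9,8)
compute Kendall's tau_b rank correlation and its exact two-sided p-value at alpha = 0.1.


Step 1: Enumerate the 10 unordered pairs (i,j) with i<j and classify each by sign(x_j-x_i) * sign(y_j-y_i).
  (1,2):dx=-1,dy=+4->D; (1,3):dx=-6,dy=-4->C; (1,4):dx=-3,dy=-2->C; (1,5):dx=+2,dy=+1->C
  (2,3):dx=-5,dy=-8->C; (2,4):dx=-2,dy=-6->C; (2,5):dx=+3,dy=-3->D; (3,4):dx=+3,dy=+2->C
  (3,5):dx=+8,dy=+5->C; (4,5):dx=+5,dy=+3->C
Step 2: C = 8, D = 2, total pairs = 10.
Step 3: tau = (C - D)/(n(n-1)/2) = (8 - 2)/10 = 0.600000.
Step 4: Exact two-sided p-value (enumerate n! = 120 permutations of y under H0): p = 0.233333.
Step 5: alpha = 0.1. fail to reject H0.

tau_b = 0.6000 (C=8, D=2), p = 0.233333, fail to reject H0.


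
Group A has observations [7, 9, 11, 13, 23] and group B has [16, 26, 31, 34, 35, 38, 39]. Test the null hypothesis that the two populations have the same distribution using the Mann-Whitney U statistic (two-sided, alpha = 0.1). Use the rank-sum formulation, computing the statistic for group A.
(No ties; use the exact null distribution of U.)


Step 1: Combine and sort all 12 observations; assign midranks.
sorted (value, group): (7,X), (9,X), (11,X), (13,X), (16,Y), (23,X), (26,Y), (31,Y), (34,Y), (35,Y), (38,Y), (39,Y)
ranks: 7->1, 9->2, 11->3, 13->4, 16->5, 23->6, 26->7, 31->8, 34->9, 35->10, 38->11, 39->12
Step 2: Rank sum for X: R1 = 1 + 2 + 3 + 4 + 6 = 16.
Step 3: U_X = R1 - n1(n1+1)/2 = 16 - 5*6/2 = 16 - 15 = 1.
       U_Y = n1*n2 - U_X = 35 - 1 = 34.
Step 4: No ties, so the exact null distribution of U (based on enumerating the C(12,5) = 792 equally likely rank assignments) gives the two-sided p-value.
Step 5: p-value = 0.005051; compare to alpha = 0.1. reject H0.

U_X = 1, p = 0.005051, reject H0 at alpha = 0.1.


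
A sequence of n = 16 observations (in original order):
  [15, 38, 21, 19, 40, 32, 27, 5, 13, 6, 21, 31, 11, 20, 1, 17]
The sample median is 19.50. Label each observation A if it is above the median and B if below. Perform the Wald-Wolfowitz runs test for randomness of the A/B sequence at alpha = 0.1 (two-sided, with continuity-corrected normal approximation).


Step 1: Compute median = 19.50; label A = above, B = below.
Labels in order: BAABAAABBBAABABB  (n_A = 8, n_B = 8)
Step 2: Count runs R = 9.
Step 3: Under H0 (random ordering), E[R] = 2*n_A*n_B/(n_A+n_B) + 1 = 2*8*8/16 + 1 = 9.0000.
        Var[R] = 2*n_A*n_B*(2*n_A*n_B - n_A - n_B) / ((n_A+n_B)^2 * (n_A+n_B-1)) = 14336/3840 = 3.7333.
        SD[R] = 1.9322.
Step 4: R = E[R], so z = 0 with no continuity correction.
Step 5: Two-sided p-value via normal approximation = 2*(1 - Phi(|z|)) = 1.000000.
Step 6: alpha = 0.1. fail to reject H0.

R = 9, z = 0.0000, p = 1.000000, fail to reject H0.


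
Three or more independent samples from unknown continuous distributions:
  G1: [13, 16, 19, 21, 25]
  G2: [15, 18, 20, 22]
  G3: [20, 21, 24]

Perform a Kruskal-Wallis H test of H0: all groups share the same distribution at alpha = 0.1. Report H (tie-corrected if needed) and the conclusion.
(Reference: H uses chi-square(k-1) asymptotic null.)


Step 1: Combine all N = 12 observations and assign midranks.
sorted (value, group, rank): (13,G1,1), (15,G2,2), (16,G1,3), (18,G2,4), (19,G1,5), (20,G2,6.5), (20,G3,6.5), (21,G1,8.5), (21,G3,8.5), (22,G2,10), (24,G3,11), (25,G1,12)
Step 2: Sum ranks within each group.
R_1 = 29.5 (n_1 = 5)
R_2 = 22.5 (n_2 = 4)
R_3 = 26 (n_3 = 3)
Step 3: H = 12/(N(N+1)) * sum(R_i^2/n_i) - 3(N+1)
     = 12/(12*13) * (29.5^2/5 + 22.5^2/4 + 26^2/3) - 3*13
     = 0.076923 * 525.946 - 39
     = 1.457372.
Step 4: Ties present; correction factor C = 1 - 12/(12^3 - 12) = 0.993007. Corrected H = 1.457372 / 0.993007 = 1.467635.
Step 5: Under H0, H ~ chi^2(2); p-value = 0.480073.
Step 6: alpha = 0.1. fail to reject H0.

H = 1.4676, df = 2, p = 0.480073, fail to reject H0.


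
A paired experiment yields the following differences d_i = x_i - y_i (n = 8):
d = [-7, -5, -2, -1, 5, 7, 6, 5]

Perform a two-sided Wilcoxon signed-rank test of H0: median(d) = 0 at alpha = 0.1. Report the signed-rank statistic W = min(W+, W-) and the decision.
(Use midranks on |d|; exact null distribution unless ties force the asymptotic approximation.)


Step 1: Drop any zero differences (none here) and take |d_i|.
|d| = [7, 5, 2, 1, 5, 7, 6, 5]
Step 2: Midrank |d_i| (ties get averaged ranks).
ranks: |7|->7.5, |5|->4, |2|->2, |1|->1, |5|->4, |7|->7.5, |6|->6, |5|->4
Step 3: Attach original signs; sum ranks with positive sign and with negative sign.
W+ = 4 + 7.5 + 6 + 4 = 21.5
W- = 7.5 + 4 + 2 + 1 = 14.5
(Check: W+ + W- = 36 should equal n(n+1)/2 = 36.)
Step 4: Test statistic W = min(W+, W-) = 14.5.
Step 5: Ties in |d|, so use the tie-corrected normal approximation.
        E[W] = n(n+1)/4 = 8*9/4 = 18.
        Tie groups: |d|=5 (t=3), |d|=7 (t=2); sum(t^3 - t) = 30.
        Var[W] = n(n+1)(2n+1)/24 - sum(t^3-t)/48 = 1224/24 - 30/48 = 50.375.
        z = (W - E[W]) / sqrt(Var[W]) = (14.5 - 18) / 7.0975 = -0.4931.
        Two-sided p = 2*Phi(z) = 0.621921.
Step 6: alpha = 0.1. fail to reject H0.

W+ = 21.5, W- = 14.5, W = min = 14.5, p = 0.621921, fail to reject H0.


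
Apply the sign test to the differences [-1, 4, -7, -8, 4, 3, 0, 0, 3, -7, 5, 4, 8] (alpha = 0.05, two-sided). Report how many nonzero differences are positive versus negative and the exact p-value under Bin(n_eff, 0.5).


Step 1: Discard zero differences. Original n = 13; n_eff = number of nonzero differences = 11.
Nonzero differences (with sign): -1, +4, -7, -8, +4, +3, +3, -7, +5, +4, +8
Step 2: Count signs: positive = 7, negative = 4.
Step 3: Under H0: P(positive) = 0.5, so the number of positives S ~ Bin(11, 0.5).
Step 4: Two-sided exact p-value = sum of Bin(11,0.5) probabilities at or below the observed probability = 0.548828.
Step 5: alpha = 0.05. fail to reject H0.

n_eff = 11, pos = 7, neg = 4, p = 0.548828, fail to reject H0.


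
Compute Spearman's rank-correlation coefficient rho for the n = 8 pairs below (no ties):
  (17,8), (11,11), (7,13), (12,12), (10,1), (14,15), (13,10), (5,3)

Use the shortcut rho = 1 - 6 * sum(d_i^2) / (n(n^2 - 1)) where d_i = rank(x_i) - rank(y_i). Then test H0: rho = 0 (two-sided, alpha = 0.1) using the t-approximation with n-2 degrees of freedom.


Step 1: Rank x and y separately (midranks; no ties here).
rank(x): 17->8, 11->4, 7->2, 12->5, 10->3, 14->7, 13->6, 5->1
rank(y): 8->3, 11->5, 13->7, 12->6, 1->1, 15->8, 10->4, 3->2
Step 2: d_i = R_x(i) - R_y(i); compute d_i^2.
  (8-3)^2=25, (4-5)^2=1, (2-7)^2=25, (5-6)^2=1, (3-1)^2=4, (7-8)^2=1, (6-4)^2=4, (1-2)^2=1
sum(d^2) = 62.
Step 3: rho = 1 - 6*62 / (8*(8^2 - 1)) = 1 - 372/504 = 0.261905.
Step 4: Under H0, t = rho * sqrt((n-2)/(1-rho^2)) = 0.6647 ~ t(6).
Step 5: Two-sided p-value from the t-distribution with 6 df = 0.530923.
Step 6: alpha = 0.1. fail to reject H0.

rho = 0.2619, p = 0.530923, fail to reject H0 at alpha = 0.1.


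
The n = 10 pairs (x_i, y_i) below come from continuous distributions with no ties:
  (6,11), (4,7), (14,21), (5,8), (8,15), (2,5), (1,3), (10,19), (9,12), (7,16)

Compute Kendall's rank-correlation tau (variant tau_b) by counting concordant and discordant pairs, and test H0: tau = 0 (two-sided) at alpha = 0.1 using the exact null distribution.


Step 1: Enumerate the 45 unordered pairs (i,j) with i<j and classify each by sign(x_j-x_i) * sign(y_j-y_i).
  (1,2):dx=-2,dy=-4->C; (1,3):dx=+8,dy=+10->C; (1,4):dx=-1,dy=-3->C; (1,5):dx=+2,dy=+4->C
  (1,6):dx=-4,dy=-6->C; (1,7):dx=-5,dy=-8->C; (1,8):dx=+4,dy=+8->C; (1,9):dx=+3,dy=+1->C
  (1,10):dx=+1,dy=+5->C; (2,3):dx=+10,dy=+14->C; (2,4):dx=+1,dy=+1->C; (2,5):dx=+4,dy=+8->C
  (2,6):dx=-2,dy=-2->C; (2,7):dx=-3,dy=-4->C; (2,8):dx=+6,dy=+12->C; (2,9):dx=+5,dy=+5->C
  (2,10):dx=+3,dy=+9->C; (3,4):dx=-9,dy=-13->C; (3,5):dx=-6,dy=-6->C; (3,6):dx=-12,dy=-16->C
  (3,7):dx=-13,dy=-18->C; (3,8):dx=-4,dy=-2->C; (3,9):dx=-5,dy=-9->C; (3,10):dx=-7,dy=-5->C
  (4,5):dx=+3,dy=+7->C; (4,6):dx=-3,dy=-3->C; (4,7):dx=-4,dy=-5->C; (4,8):dx=+5,dy=+11->C
  (4,9):dx=+4,dy=+4->C; (4,10):dx=+2,dy=+8->C; (5,6):dx=-6,dy=-10->C; (5,7):dx=-7,dy=-12->C
  (5,8):dx=+2,dy=+4->C; (5,9):dx=+1,dy=-3->D; (5,10):dx=-1,dy=+1->D; (6,7):dx=-1,dy=-2->C
  (6,8):dx=+8,dy=+14->C; (6,9):dx=+7,dy=+7->C; (6,10):dx=+5,dy=+11->C; (7,8):dx=+9,dy=+16->C
  (7,9):dx=+8,dy=+9->C; (7,10):dx=+6,dy=+13->C; (8,9):dx=-1,dy=-7->C; (8,10):dx=-3,dy=-3->C
  (9,10):dx=-2,dy=+4->D
Step 2: C = 42, D = 3, total pairs = 45.
Step 3: tau = (C - D)/(n(n-1)/2) = (42 - 3)/45 = 0.866667.
Step 4: Exact two-sided p-value (enumerate n! = 3628800 permutations of y under H0): p = 0.000115.
Step 5: alpha = 0.1. reject H0.

tau_b = 0.8667 (C=42, D=3), p = 0.000115, reject H0.


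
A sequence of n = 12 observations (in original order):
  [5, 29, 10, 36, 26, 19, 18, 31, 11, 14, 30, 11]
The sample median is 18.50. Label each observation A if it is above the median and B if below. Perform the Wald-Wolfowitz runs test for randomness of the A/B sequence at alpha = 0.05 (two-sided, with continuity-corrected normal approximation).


Step 1: Compute median = 18.50; label A = above, B = below.
Labels in order: BABAAABABBAB  (n_A = 6, n_B = 6)
Step 2: Count runs R = 9.
Step 3: Under H0 (random ordering), E[R] = 2*n_A*n_B/(n_A+n_B) + 1 = 2*6*6/12 + 1 = 7.0000.
        Var[R] = 2*n_A*n_B*(2*n_A*n_B - n_A - n_B) / ((n_A+n_B)^2 * (n_A+n_B-1)) = 4320/1584 = 2.7273.
        SD[R] = 1.6514.
Step 4: Continuity-corrected z = (R - 0.5 - E[R]) / SD[R] = (9 - 0.5 - 7.0000) / 1.6514 = 0.9083.
Step 5: Two-sided p-value via normal approximation = 2*(1 - Phi(|z|)) = 0.363722.
Step 6: alpha = 0.05. fail to reject H0.

R = 9, z = 0.9083, p = 0.363722, fail to reject H0.


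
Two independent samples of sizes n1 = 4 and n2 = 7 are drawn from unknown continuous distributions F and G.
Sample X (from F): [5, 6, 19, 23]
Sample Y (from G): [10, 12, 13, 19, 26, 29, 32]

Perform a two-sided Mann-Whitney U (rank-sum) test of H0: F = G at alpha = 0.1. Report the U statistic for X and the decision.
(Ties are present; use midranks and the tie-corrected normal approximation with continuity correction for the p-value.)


Step 1: Combine and sort all 11 observations; assign midranks.
sorted (value, group): (5,X), (6,X), (10,Y), (12,Y), (13,Y), (19,X), (19,Y), (23,X), (26,Y), (29,Y), (32,Y)
ranks: 5->1, 6->2, 10->3, 12->4, 13->5, 19->6.5, 19->6.5, 23->8, 26->9, 29->10, 32->11
Step 2: Rank sum for X: R1 = 1 + 2 + 6.5 + 8 = 17.5.
Step 3: U_X = R1 - n1(n1+1)/2 = 17.5 - 4*5/2 = 17.5 - 10 = 7.5.
       U_Y = n1*n2 - U_X = 28 - 7.5 = 20.5.
Step 4: Ties are present, so use the tie-corrected normal approximation (with continuity correction) for the p-value.
Step 5: p-value = 0.255756; compare to alpha = 0.1. fail to reject H0.

U_X = 7.5, p = 0.255756, fail to reject H0 at alpha = 0.1.


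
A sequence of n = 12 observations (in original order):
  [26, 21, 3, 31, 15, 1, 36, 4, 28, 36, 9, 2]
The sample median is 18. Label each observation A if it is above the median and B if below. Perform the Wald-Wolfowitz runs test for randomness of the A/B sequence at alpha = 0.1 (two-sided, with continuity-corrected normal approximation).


Step 1: Compute median = 18; label A = above, B = below.
Labels in order: AABABBABAABB  (n_A = 6, n_B = 6)
Step 2: Count runs R = 8.
Step 3: Under H0 (random ordering), E[R] = 2*n_A*n_B/(n_A+n_B) + 1 = 2*6*6/12 + 1 = 7.0000.
        Var[R] = 2*n_A*n_B*(2*n_A*n_B - n_A - n_B) / ((n_A+n_B)^2 * (n_A+n_B-1)) = 4320/1584 = 2.7273.
        SD[R] = 1.6514.
Step 4: Continuity-corrected z = (R - 0.5 - E[R]) / SD[R] = (8 - 0.5 - 7.0000) / 1.6514 = 0.3028.
Step 5: Two-sided p-value via normal approximation = 2*(1 - Phi(|z|)) = 0.762069.
Step 6: alpha = 0.1. fail to reject H0.

R = 8, z = 0.3028, p = 0.762069, fail to reject H0.


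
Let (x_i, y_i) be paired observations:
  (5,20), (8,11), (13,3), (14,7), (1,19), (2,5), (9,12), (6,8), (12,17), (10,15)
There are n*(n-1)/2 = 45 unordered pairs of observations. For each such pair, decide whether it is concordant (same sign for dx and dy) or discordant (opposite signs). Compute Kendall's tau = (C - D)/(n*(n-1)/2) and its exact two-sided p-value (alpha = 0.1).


Step 1: Enumerate the 45 unordered pairs (i,j) with i<j and classify each by sign(x_j-x_i) * sign(y_j-y_i).
  (1,2):dx=+3,dy=-9->D; (1,3):dx=+8,dy=-17->D; (1,4):dx=+9,dy=-13->D; (1,5):dx=-4,dy=-1->C
  (1,6):dx=-3,dy=-15->C; (1,7):dx=+4,dy=-8->D; (1,8):dx=+1,dy=-12->D; (1,9):dx=+7,dy=-3->D
  (1,10):dx=+5,dy=-5->D; (2,3):dx=+5,dy=-8->D; (2,4):dx=+6,dy=-4->D; (2,5):dx=-7,dy=+8->D
  (2,6):dx=-6,dy=-6->C; (2,7):dx=+1,dy=+1->C; (2,8):dx=-2,dy=-3->C; (2,9):dx=+4,dy=+6->C
  (2,10):dx=+2,dy=+4->C; (3,4):dx=+1,dy=+4->C; (3,5):dx=-12,dy=+16->D; (3,6):dx=-11,dy=+2->D
  (3,7):dx=-4,dy=+9->D; (3,8):dx=-7,dy=+5->D; (3,9):dx=-1,dy=+14->D; (3,10):dx=-3,dy=+12->D
  (4,5):dx=-13,dy=+12->D; (4,6):dx=-12,dy=-2->C; (4,7):dx=-5,dy=+5->D; (4,8):dx=-8,dy=+1->D
  (4,9):dx=-2,dy=+10->D; (4,10):dx=-4,dy=+8->D; (5,6):dx=+1,dy=-14->D; (5,7):dx=+8,dy=-7->D
  (5,8):dx=+5,dy=-11->D; (5,9):dx=+11,dy=-2->D; (5,10):dx=+9,dy=-4->D; (6,7):dx=+7,dy=+7->C
  (6,8):dx=+4,dy=+3->C; (6,9):dx=+10,dy=+12->C; (6,10):dx=+8,dy=+10->C; (7,8):dx=-3,dy=-4->C
  (7,9):dx=+3,dy=+5->C; (7,10):dx=+1,dy=+3->C; (8,9):dx=+6,dy=+9->C; (8,10):dx=+4,dy=+7->C
  (9,10):dx=-2,dy=-2->C
Step 2: C = 19, D = 26, total pairs = 45.
Step 3: tau = (C - D)/(n(n-1)/2) = (19 - 26)/45 = -0.155556.
Step 4: Exact two-sided p-value (enumerate n! = 3628800 permutations of y under H0): p = 0.600654.
Step 5: alpha = 0.1. fail to reject H0.

tau_b = -0.1556 (C=19, D=26), p = 0.600654, fail to reject H0.


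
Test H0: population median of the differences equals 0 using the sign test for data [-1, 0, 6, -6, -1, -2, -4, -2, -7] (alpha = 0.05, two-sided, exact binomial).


Step 1: Discard zero differences. Original n = 9; n_eff = number of nonzero differences = 8.
Nonzero differences (with sign): -1, +6, -6, -1, -2, -4, -2, -7
Step 2: Count signs: positive = 1, negative = 7.
Step 3: Under H0: P(positive) = 0.5, so the number of positives S ~ Bin(8, 0.5).
Step 4: Two-sided exact p-value = sum of Bin(8,0.5) probabilities at or below the observed probability = 0.070312.
Step 5: alpha = 0.05. fail to reject H0.

n_eff = 8, pos = 1, neg = 7, p = 0.070312, fail to reject H0.


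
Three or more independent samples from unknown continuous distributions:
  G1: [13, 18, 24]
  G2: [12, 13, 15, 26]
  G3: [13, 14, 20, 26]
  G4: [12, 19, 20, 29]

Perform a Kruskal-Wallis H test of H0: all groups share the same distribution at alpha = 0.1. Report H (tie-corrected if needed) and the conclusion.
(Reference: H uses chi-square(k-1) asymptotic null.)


Step 1: Combine all N = 15 observations and assign midranks.
sorted (value, group, rank): (12,G2,1.5), (12,G4,1.5), (13,G1,4), (13,G2,4), (13,G3,4), (14,G3,6), (15,G2,7), (18,G1,8), (19,G4,9), (20,G3,10.5), (20,G4,10.5), (24,G1,12), (26,G2,13.5), (26,G3,13.5), (29,G4,15)
Step 2: Sum ranks within each group.
R_1 = 24 (n_1 = 3)
R_2 = 26 (n_2 = 4)
R_3 = 34 (n_3 = 4)
R_4 = 36 (n_4 = 4)
Step 3: H = 12/(N(N+1)) * sum(R_i^2/n_i) - 3(N+1)
     = 12/(15*16) * (24^2/3 + 26^2/4 + 34^2/4 + 36^2/4) - 3*16
     = 0.050000 * 974 - 48
     = 0.700000.
Step 4: Ties present; correction factor C = 1 - 42/(15^3 - 15) = 0.987500. Corrected H = 0.700000 / 0.987500 = 0.708861.
Step 5: Under H0, H ~ chi^2(3); p-value = 0.871118.
Step 6: alpha = 0.1. fail to reject H0.

H = 0.7089, df = 3, p = 0.871118, fail to reject H0.


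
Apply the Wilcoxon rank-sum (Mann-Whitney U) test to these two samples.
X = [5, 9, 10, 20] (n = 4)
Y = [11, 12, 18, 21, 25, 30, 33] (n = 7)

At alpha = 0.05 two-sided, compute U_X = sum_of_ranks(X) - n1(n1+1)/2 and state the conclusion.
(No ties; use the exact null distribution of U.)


Step 1: Combine and sort all 11 observations; assign midranks.
sorted (value, group): (5,X), (9,X), (10,X), (11,Y), (12,Y), (18,Y), (20,X), (21,Y), (25,Y), (30,Y), (33,Y)
ranks: 5->1, 9->2, 10->3, 11->4, 12->5, 18->6, 20->7, 21->8, 25->9, 30->10, 33->11
Step 2: Rank sum for X: R1 = 1 + 2 + 3 + 7 = 13.
Step 3: U_X = R1 - n1(n1+1)/2 = 13 - 4*5/2 = 13 - 10 = 3.
       U_Y = n1*n2 - U_X = 28 - 3 = 25.
Step 4: No ties, so the exact null distribution of U (based on enumerating the C(11,4) = 330 equally likely rank assignments) gives the two-sided p-value.
Step 5: p-value = 0.042424; compare to alpha = 0.05. reject H0.

U_X = 3, p = 0.042424, reject H0 at alpha = 0.05.


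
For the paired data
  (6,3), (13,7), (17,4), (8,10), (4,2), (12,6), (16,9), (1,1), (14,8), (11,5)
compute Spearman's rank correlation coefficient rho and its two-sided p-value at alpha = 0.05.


Step 1: Rank x and y separately (midranks; no ties here).
rank(x): 6->3, 13->7, 17->10, 8->4, 4->2, 12->6, 16->9, 1->1, 14->8, 11->5
rank(y): 3->3, 7->7, 4->4, 10->10, 2->2, 6->6, 9->9, 1->1, 8->8, 5->5
Step 2: d_i = R_x(i) - R_y(i); compute d_i^2.
  (3-3)^2=0, (7-7)^2=0, (10-4)^2=36, (4-10)^2=36, (2-2)^2=0, (6-6)^2=0, (9-9)^2=0, (1-1)^2=0, (8-8)^2=0, (5-5)^2=0
sum(d^2) = 72.
Step 3: rho = 1 - 6*72 / (10*(10^2 - 1)) = 1 - 432/990 = 0.563636.
Step 4: Under H0, t = rho * sqrt((n-2)/(1-rho^2)) = 1.9300 ~ t(8).
Step 5: Two-sided p-value from the t-distribution with 8 df = 0.089724.
Step 6: alpha = 0.05. fail to reject H0.

rho = 0.5636, p = 0.089724, fail to reject H0 at alpha = 0.05.


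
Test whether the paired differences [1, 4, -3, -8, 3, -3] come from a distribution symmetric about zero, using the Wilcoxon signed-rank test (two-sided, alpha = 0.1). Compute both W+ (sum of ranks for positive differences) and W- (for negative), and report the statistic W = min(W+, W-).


Step 1: Drop any zero differences (none here) and take |d_i|.
|d| = [1, 4, 3, 8, 3, 3]
Step 2: Midrank |d_i| (ties get averaged ranks).
ranks: |1|->1, |4|->5, |3|->3, |8|->6, |3|->3, |3|->3
Step 3: Attach original signs; sum ranks with positive sign and with negative sign.
W+ = 1 + 5 + 3 = 9
W- = 3 + 6 + 3 = 12
(Check: W+ + W- = 21 should equal n(n+1)/2 = 21.)
Step 4: Test statistic W = min(W+, W-) = 9.
Step 5: Ties in |d|, so use the tie-corrected normal approximation.
        E[W] = n(n+1)/4 = 6*7/4 = 10.5.
        Tie groups: |d|=3 (t=3); sum(t^3 - t) = 24.
        Var[W] = n(n+1)(2n+1)/24 - sum(t^3-t)/48 = 546/24 - 24/48 = 22.25.
        z = (W - E[W]) / sqrt(Var[W]) = (9 - 10.5) / 4.7170 = -0.3180.
        Two-sided p = 2*Phi(z) = 0.750485.
Step 6: alpha = 0.1. fail to reject H0.

W+ = 9, W- = 12, W = min = 9, p = 0.750485, fail to reject H0.


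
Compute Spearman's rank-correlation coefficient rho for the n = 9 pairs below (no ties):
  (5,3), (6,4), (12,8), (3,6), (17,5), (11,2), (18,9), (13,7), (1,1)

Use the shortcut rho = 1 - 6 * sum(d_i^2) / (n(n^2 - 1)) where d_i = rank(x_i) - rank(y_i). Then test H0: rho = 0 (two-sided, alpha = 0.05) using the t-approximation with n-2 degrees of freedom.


Step 1: Rank x and y separately (midranks; no ties here).
rank(x): 5->3, 6->4, 12->6, 3->2, 17->8, 11->5, 18->9, 13->7, 1->1
rank(y): 3->3, 4->4, 8->8, 6->6, 5->5, 2->2, 9->9, 7->7, 1->1
Step 2: d_i = R_x(i) - R_y(i); compute d_i^2.
  (3-3)^2=0, (4-4)^2=0, (6-8)^2=4, (2-6)^2=16, (8-5)^2=9, (5-2)^2=9, (9-9)^2=0, (7-7)^2=0, (1-1)^2=0
sum(d^2) = 38.
Step 3: rho = 1 - 6*38 / (9*(9^2 - 1)) = 1 - 228/720 = 0.683333.
Step 4: Under H0, t = rho * sqrt((n-2)/(1-rho^2)) = 2.4763 ~ t(7).
Step 5: Two-sided p-value from the t-distribution with 7 df = 0.042442.
Step 6: alpha = 0.05. reject H0.

rho = 0.6833, p = 0.042442, reject H0 at alpha = 0.05.


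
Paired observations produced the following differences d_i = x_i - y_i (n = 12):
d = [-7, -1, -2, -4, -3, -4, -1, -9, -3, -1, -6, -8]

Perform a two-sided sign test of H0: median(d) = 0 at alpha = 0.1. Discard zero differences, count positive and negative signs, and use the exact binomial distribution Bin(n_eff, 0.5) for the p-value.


Step 1: Discard zero differences. Original n = 12; n_eff = number of nonzero differences = 12.
Nonzero differences (with sign): -7, -1, -2, -4, -3, -4, -1, -9, -3, -1, -6, -8
Step 2: Count signs: positive = 0, negative = 12.
Step 3: Under H0: P(positive) = 0.5, so the number of positives S ~ Bin(12, 0.5).
Step 4: Two-sided exact p-value = sum of Bin(12,0.5) probabilities at or below the observed probability = 0.000488.
Step 5: alpha = 0.1. reject H0.

n_eff = 12, pos = 0, neg = 12, p = 0.000488, reject H0.


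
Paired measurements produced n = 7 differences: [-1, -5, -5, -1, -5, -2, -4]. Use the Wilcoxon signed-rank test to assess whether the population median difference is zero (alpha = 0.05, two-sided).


Step 1: Drop any zero differences (none here) and take |d_i|.
|d| = [1, 5, 5, 1, 5, 2, 4]
Step 2: Midrank |d_i| (ties get averaged ranks).
ranks: |1|->1.5, |5|->6, |5|->6, |1|->1.5, |5|->6, |2|->3, |4|->4
Step 3: Attach original signs; sum ranks with positive sign and with negative sign.
W+ = 0 = 0
W- = 1.5 + 6 + 6 + 1.5 + 6 + 3 + 4 = 28
(Check: W+ + W- = 28 should equal n(n+1)/2 = 28.)
Step 4: Test statistic W = min(W+, W-) = 0.
Step 5: Ties in |d|, so use the tie-corrected normal approximation.
        E[W] = n(n+1)/4 = 7*8/4 = 14.
        Tie groups: |d|=1 (t=2), |d|=5 (t=3); sum(t^3 - t) = 30.
        Var[W] = n(n+1)(2n+1)/24 - sum(t^3-t)/48 = 840/24 - 30/48 = 34.375.
        z = (W - E[W]) / sqrt(Var[W]) = (0 - 14) / 5.8630 = -2.3878.
        Two-sided p = 2*Phi(z) = 0.016947.
Step 6: alpha = 0.05. reject H0.

W+ = 0, W- = 28, W = min = 0, p = 0.016947, reject H0.


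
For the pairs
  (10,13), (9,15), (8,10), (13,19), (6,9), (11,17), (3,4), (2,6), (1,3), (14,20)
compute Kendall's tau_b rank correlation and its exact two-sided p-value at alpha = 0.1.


Step 1: Enumerate the 45 unordered pairs (i,j) with i<j and classify each by sign(x_j-x_i) * sign(y_j-y_i).
  (1,2):dx=-1,dy=+2->D; (1,3):dx=-2,dy=-3->C; (1,4):dx=+3,dy=+6->C; (1,5):dx=-4,dy=-4->C
  (1,6):dx=+1,dy=+4->C; (1,7):dx=-7,dy=-9->C; (1,8):dx=-8,dy=-7->C; (1,9):dx=-9,dy=-10->C
  (1,10):dx=+4,dy=+7->C; (2,3):dx=-1,dy=-5->C; (2,4):dx=+4,dy=+4->C; (2,5):dx=-3,dy=-6->C
  (2,6):dx=+2,dy=+2->C; (2,7):dx=-6,dy=-11->C; (2,8):dx=-7,dy=-9->C; (2,9):dx=-8,dy=-12->C
  (2,10):dx=+5,dy=+5->C; (3,4):dx=+5,dy=+9->C; (3,5):dx=-2,dy=-1->C; (3,6):dx=+3,dy=+7->C
  (3,7):dx=-5,dy=-6->C; (3,8):dx=-6,dy=-4->C; (3,9):dx=-7,dy=-7->C; (3,10):dx=+6,dy=+10->C
  (4,5):dx=-7,dy=-10->C; (4,6):dx=-2,dy=-2->C; (4,7):dx=-10,dy=-15->C; (4,8):dx=-11,dy=-13->C
  (4,9):dx=-12,dy=-16->C; (4,10):dx=+1,dy=+1->C; (5,6):dx=+5,dy=+8->C; (5,7):dx=-3,dy=-5->C
  (5,8):dx=-4,dy=-3->C; (5,9):dx=-5,dy=-6->C; (5,10):dx=+8,dy=+11->C; (6,7):dx=-8,dy=-13->C
  (6,8):dx=-9,dy=-11->C; (6,9):dx=-10,dy=-14->C; (6,10):dx=+3,dy=+3->C; (7,8):dx=-1,dy=+2->D
  (7,9):dx=-2,dy=-1->C; (7,10):dx=+11,dy=+16->C; (8,9):dx=-1,dy=-3->C; (8,10):dx=+12,dy=+14->C
  (9,10):dx=+13,dy=+17->C
Step 2: C = 43, D = 2, total pairs = 45.
Step 3: tau = (C - D)/(n(n-1)/2) = (43 - 2)/45 = 0.911111.
Step 4: Exact two-sided p-value (enumerate n! = 3628800 permutations of y under H0): p = 0.000030.
Step 5: alpha = 0.1. reject H0.

tau_b = 0.9111 (C=43, D=2), p = 0.000030, reject H0.


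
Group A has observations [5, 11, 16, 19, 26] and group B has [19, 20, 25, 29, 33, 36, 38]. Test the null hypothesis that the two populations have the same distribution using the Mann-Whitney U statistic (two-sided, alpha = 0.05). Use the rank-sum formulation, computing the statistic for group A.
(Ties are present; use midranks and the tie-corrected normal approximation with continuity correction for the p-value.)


Step 1: Combine and sort all 12 observations; assign midranks.
sorted (value, group): (5,X), (11,X), (16,X), (19,X), (19,Y), (20,Y), (25,Y), (26,X), (29,Y), (33,Y), (36,Y), (38,Y)
ranks: 5->1, 11->2, 16->3, 19->4.5, 19->4.5, 20->6, 25->7, 26->8, 29->9, 33->10, 36->11, 38->12
Step 2: Rank sum for X: R1 = 1 + 2 + 3 + 4.5 + 8 = 18.5.
Step 3: U_X = R1 - n1(n1+1)/2 = 18.5 - 5*6/2 = 18.5 - 15 = 3.5.
       U_Y = n1*n2 - U_X = 35 - 3.5 = 31.5.
Step 4: Ties are present, so use the tie-corrected normal approximation (with continuity correction) for the p-value.
Step 5: p-value = 0.028075; compare to alpha = 0.05. reject H0.

U_X = 3.5, p = 0.028075, reject H0 at alpha = 0.05.
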